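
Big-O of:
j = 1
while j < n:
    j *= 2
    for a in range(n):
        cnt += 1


Per nesting level: O(log n) * O(n) = O(n log n)
Complexity: O(n log n)


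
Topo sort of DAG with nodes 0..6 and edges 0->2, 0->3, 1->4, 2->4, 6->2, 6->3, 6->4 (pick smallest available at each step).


Kahn's algorithm, process smallest node first
Order: [0, 1, 5, 6, 2, 3, 4]


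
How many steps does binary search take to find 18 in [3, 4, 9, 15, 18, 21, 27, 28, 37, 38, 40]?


Search for 18:
[0,10] mid=5 arr[5]=21
[0,4] mid=2 arr[2]=9
[3,4] mid=3 arr[3]=15
[4,4] mid=4 arr[4]=18
Total: 4 comparisons


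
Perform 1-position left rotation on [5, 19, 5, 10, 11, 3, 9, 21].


Left rotate by 1: [19, 5, 10, 11, 3, 9, 21, 5]


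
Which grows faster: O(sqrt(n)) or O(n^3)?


sublinear grows slower than cubic
O(sqrt(n)) is asymptotically smaller; O(n^3) grows faster


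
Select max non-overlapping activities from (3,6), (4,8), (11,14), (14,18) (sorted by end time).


Greedy: pick earliest-ending, then skip overlaps.
Selected (3 activities): [(3, 6), (11, 14), (14, 18)]


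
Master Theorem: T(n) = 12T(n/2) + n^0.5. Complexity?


a=12, b=2, c=0.5. log_2(12)=3.585 > c=0.5. Case 1: O(n^log_b(a)) = O(n^3.585)
Complexity: O(n^3.585)


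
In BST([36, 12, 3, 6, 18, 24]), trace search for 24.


BST root = 36
Search for 24: compare at each node
Path: [36, 12, 18, 24]


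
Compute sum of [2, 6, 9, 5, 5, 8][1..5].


Prefix sums: [0, 2, 8, 17, 22, 27, 35]
Sum[1..5] = prefix[6] - prefix[1] = 35 - 2 = 33


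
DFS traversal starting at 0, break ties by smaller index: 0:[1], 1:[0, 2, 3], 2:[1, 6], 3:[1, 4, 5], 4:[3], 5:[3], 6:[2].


DFS stack-based: start with [0]
Visit order: [0, 1, 2, 6, 3, 4, 5]


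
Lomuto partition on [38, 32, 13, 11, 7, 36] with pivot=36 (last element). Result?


Elements <= 36 go left of pivot.
Result: [32, 13, 11, 7, 36, 38], pivot at index 4


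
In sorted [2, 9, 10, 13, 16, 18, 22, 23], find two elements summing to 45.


Two pointers: lo=0, hi=7
Found pair: (22, 23) summing to 45


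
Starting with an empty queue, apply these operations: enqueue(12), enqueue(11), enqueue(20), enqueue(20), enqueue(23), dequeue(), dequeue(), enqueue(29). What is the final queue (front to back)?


enqueue(12) -> [12]
enqueue(11) -> [12, 11]
enqueue(20) -> [12, 11, 20]
enqueue(20) -> [12, 11, 20, 20]
enqueue(23) -> [12, 11, 20, 20, 23]
dequeue() returns 12 -> [11, 20, 20, 23]
dequeue() returns 11 -> [20, 20, 23]
enqueue(29) -> [20, 20, 23, 29]
Final queue (front to back): [20, 20, 23, 29]


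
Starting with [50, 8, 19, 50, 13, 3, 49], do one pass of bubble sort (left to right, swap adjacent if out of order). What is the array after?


After one pass: [8, 19, 50, 13, 3, 49, 50]


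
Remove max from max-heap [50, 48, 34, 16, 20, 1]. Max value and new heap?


Max = 50
Replace root with last, heapify down
Resulting heap: [48, 20, 34, 16, 1]


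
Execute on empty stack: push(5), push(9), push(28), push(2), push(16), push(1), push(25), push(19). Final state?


push(5) -> [5]
push(9) -> [5, 9]
push(28) -> [5, 9, 28]
push(2) -> [5, 9, 28, 2]
push(16) -> [5, 9, 28, 2, 16]
push(1) -> [5, 9, 28, 2, 16, 1]
push(25) -> [5, 9, 28, 2, 16, 1, 25]
push(19) -> [5, 9, 28, 2, 16, 1, 25, 19]
Final stack (bottom to top): [5, 9, 28, 2, 16, 1, 25, 19]


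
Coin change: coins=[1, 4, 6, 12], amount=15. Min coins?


dp[0]=0; dp[i]=1+min(dp[i-c] for c in coins)
...dp[10]=2, dp[11]=3, dp[12]=1, dp[13]=2, dp[14]=3, dp[15]=4
Minimum coins for 15 = 4


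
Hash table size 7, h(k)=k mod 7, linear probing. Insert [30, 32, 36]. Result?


Insertions: 30->slot 2; 32->slot 4; 36->slot 1
Table: [None, 36, 30, None, 32, None, None]


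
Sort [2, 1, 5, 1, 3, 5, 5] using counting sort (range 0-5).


Count array: [0, 2, 1, 1, 0, 3]
Reconstruct: [1, 1, 2, 3, 5, 5, 5]


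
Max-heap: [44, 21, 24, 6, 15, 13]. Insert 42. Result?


Append 42: [44, 21, 24, 6, 15, 13, 42]
Bubble up: swap idx 6(42) with idx 2(24)
Result: [44, 21, 42, 6, 15, 13, 24]


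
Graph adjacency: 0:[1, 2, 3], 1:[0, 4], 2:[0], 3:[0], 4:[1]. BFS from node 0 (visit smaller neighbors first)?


BFS queue: start with [0]
Visit order: [0, 1, 2, 3, 4]


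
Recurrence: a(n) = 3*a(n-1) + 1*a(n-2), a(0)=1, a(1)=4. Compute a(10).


Build bottom-up:
...a(8)=16897, a(9)=55807, a(10)=3*55807+1*16897=184318


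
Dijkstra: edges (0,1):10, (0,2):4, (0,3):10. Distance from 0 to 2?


Dijkstra from 0:
Distances: {0: 0, 1: 10, 2: 4, 3: 10}
Shortest distance to 2 = 4, path = [0, 2]


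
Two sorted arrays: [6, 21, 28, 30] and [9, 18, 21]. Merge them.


Compare heads, take smaller each step.
Merged: [6, 9, 18, 21, 21, 28, 30]


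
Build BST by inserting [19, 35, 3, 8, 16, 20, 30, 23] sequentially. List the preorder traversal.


Root = 19; build tree by BST insertion.
Preorder traversal: [19, 3, 8, 16, 35, 20, 30, 23]


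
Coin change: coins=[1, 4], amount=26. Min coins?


dp[0]=0; dp[i]=1+min(dp[i-c] for c in coins)
...dp[21]=6, dp[22]=7, dp[23]=8, dp[24]=6, dp[25]=7, dp[26]=8
Minimum coins for 26 = 8


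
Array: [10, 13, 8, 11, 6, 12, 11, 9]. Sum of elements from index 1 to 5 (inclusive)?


Prefix sums: [0, 10, 23, 31, 42, 48, 60, 71, 80]
Sum[1..5] = prefix[6] - prefix[1] = 60 - 10 = 50


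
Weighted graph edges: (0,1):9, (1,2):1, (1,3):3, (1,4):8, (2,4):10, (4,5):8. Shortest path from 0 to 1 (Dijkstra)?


Dijkstra from 0:
Distances: {0: 0, 1: 9, 2: 10, 3: 12, 4: 17, 5: 25}
Shortest distance to 1 = 9, path = [0, 1]


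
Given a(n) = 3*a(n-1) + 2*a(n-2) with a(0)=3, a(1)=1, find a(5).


Build bottom-up:
...a(3)=29, a(4)=105, a(5)=3*105+2*29=373


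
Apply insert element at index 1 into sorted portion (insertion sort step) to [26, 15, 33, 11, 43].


After one pass: [15, 26, 33, 11, 43]


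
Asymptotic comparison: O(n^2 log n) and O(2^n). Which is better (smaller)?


n^2 log n grows slower than exponential
O(n^2 log n) is asymptotically smaller; O(2^n) grows faster


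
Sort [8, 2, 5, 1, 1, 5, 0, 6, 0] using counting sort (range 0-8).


Count array: [2, 2, 1, 0, 0, 2, 1, 0, 1]
Reconstruct: [0, 0, 1, 1, 2, 5, 5, 6, 8]


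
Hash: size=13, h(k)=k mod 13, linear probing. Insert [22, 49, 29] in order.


Insertions: 22->slot 9; 49->slot 10; 29->slot 3
Table: [None, None, None, 29, None, None, None, None, None, 22, 49, None, None]


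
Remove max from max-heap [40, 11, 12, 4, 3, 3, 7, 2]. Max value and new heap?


Max = 40
Replace root with last, heapify down
Resulting heap: [12, 11, 7, 4, 3, 3, 2]


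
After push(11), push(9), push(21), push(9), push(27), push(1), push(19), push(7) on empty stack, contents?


push(11) -> [11]
push(9) -> [11, 9]
push(21) -> [11, 9, 21]
push(9) -> [11, 9, 21, 9]
push(27) -> [11, 9, 21, 9, 27]
push(1) -> [11, 9, 21, 9, 27, 1]
push(19) -> [11, 9, 21, 9, 27, 1, 19]
push(7) -> [11, 9, 21, 9, 27, 1, 19, 7]
Final stack (bottom to top): [11, 9, 21, 9, 27, 1, 19, 7]


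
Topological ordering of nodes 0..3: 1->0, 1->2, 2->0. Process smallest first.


Kahn's algorithm, process smallest node first
Order: [1, 2, 0, 3]


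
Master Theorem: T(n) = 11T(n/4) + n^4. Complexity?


a=11, b=4, c=4. log_4(11)=1.730 < c=4. Case 3: O(n^c) = O(n^4)
Complexity: O(n^4)


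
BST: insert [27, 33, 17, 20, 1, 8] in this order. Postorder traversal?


Root = 27; build tree by BST insertion.
Postorder traversal: [8, 1, 20, 17, 33, 27]


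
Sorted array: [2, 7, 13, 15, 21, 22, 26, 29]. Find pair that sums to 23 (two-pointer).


Two pointers: lo=0, hi=7
Found pair: (2, 21) summing to 23


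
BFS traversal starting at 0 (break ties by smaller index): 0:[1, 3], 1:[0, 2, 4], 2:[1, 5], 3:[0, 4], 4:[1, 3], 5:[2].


BFS queue: start with [0]
Visit order: [0, 1, 3, 2, 4, 5]


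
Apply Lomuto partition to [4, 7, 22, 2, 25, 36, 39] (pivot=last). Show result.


Elements <= 39 go left of pivot.
Result: [4, 7, 22, 2, 25, 36, 39], pivot at index 6


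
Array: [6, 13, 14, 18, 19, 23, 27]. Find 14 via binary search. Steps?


Search for 14:
[0,6] mid=3 arr[3]=18
[0,2] mid=1 arr[1]=13
[2,2] mid=2 arr[2]=14
Total: 3 comparisons


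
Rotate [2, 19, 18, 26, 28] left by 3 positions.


Left rotate by 3: [26, 28, 2, 19, 18]


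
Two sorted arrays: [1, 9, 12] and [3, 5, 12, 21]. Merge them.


Compare heads, take smaller each step.
Merged: [1, 3, 5, 9, 12, 12, 21]


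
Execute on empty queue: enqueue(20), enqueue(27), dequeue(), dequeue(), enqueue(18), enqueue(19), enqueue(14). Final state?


enqueue(20) -> [20]
enqueue(27) -> [20, 27]
dequeue() returns 20 -> [27]
dequeue() returns 27 -> []
enqueue(18) -> [18]
enqueue(19) -> [18, 19]
enqueue(14) -> [18, 19, 14]
Final queue (front to back): [18, 19, 14]


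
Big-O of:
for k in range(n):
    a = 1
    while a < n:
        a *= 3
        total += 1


Per nesting level: O(n) * O(log n) = O(n log n)
Complexity: O(n log n)


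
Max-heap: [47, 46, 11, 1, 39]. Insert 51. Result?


Append 51: [47, 46, 11, 1, 39, 51]
Bubble up: swap idx 5(51) with idx 2(11); swap idx 2(51) with idx 0(47)
Result: [51, 46, 47, 1, 39, 11]


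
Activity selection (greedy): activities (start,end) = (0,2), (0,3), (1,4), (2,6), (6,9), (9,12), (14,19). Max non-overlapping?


Greedy: pick earliest-ending, then skip overlaps.
Selected (5 activities): [(0, 2), (2, 6), (6, 9), (9, 12), (14, 19)]


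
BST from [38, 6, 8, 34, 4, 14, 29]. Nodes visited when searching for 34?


BST root = 38
Search for 34: compare at each node
Path: [38, 6, 8, 34]


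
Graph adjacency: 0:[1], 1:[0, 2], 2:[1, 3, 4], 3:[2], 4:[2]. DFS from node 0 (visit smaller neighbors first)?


DFS stack-based: start with [0]
Visit order: [0, 1, 2, 3, 4]


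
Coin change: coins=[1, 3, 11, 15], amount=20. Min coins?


dp[0]=0; dp[i]=1+min(dp[i-c] for c in coins)
...dp[15]=1, dp[16]=2, dp[17]=3, dp[18]=2, dp[19]=3, dp[20]=4
Minimum coins for 20 = 4


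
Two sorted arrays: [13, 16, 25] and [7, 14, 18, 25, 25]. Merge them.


Compare heads, take smaller each step.
Merged: [7, 13, 14, 16, 18, 25, 25, 25]


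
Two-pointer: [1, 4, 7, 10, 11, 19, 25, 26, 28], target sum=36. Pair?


Two pointers: lo=0, hi=8
Found pair: (10, 26) summing to 36


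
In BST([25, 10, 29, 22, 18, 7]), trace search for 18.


BST root = 25
Search for 18: compare at each node
Path: [25, 10, 22, 18]


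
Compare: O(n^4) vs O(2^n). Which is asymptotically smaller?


quartic grows slower than exponential
O(n^4) is asymptotically smaller; O(2^n) grows faster


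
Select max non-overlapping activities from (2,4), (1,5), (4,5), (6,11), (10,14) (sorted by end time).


Greedy: pick earliest-ending, then skip overlaps.
Selected (3 activities): [(2, 4), (4, 5), (6, 11)]


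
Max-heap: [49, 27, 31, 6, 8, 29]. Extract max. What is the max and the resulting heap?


Max = 49
Replace root with last, heapify down
Resulting heap: [31, 27, 29, 6, 8]


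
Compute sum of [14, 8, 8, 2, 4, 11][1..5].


Prefix sums: [0, 14, 22, 30, 32, 36, 47]
Sum[1..5] = prefix[6] - prefix[1] = 47 - 14 = 33


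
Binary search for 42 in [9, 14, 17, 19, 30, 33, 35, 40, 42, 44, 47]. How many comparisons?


Search for 42:
[0,10] mid=5 arr[5]=33
[6,10] mid=8 arr[8]=42
Total: 2 comparisons


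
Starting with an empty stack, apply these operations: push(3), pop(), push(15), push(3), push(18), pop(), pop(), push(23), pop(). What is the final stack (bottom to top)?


push(3) -> [3]
pop() returns 3 -> []
push(15) -> [15]
push(3) -> [15, 3]
push(18) -> [15, 3, 18]
pop() returns 18 -> [15, 3]
pop() returns 3 -> [15]
push(23) -> [15, 23]
pop() returns 23 -> [15]
Final stack (bottom to top): [15]


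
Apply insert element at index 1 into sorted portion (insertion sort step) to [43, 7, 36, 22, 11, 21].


After one pass: [7, 43, 36, 22, 11, 21]


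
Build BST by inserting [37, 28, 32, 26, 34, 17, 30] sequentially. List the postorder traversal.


Root = 37; build tree by BST insertion.
Postorder traversal: [17, 26, 30, 34, 32, 28, 37]


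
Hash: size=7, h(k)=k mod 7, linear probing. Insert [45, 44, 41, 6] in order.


Insertions: 45->slot 3; 44->slot 2; 41->slot 6; 6->slot 0
Table: [6, None, 44, 45, None, None, 41]


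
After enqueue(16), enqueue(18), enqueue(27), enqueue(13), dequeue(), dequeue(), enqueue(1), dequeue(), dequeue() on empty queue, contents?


enqueue(16) -> [16]
enqueue(18) -> [16, 18]
enqueue(27) -> [16, 18, 27]
enqueue(13) -> [16, 18, 27, 13]
dequeue() returns 16 -> [18, 27, 13]
dequeue() returns 18 -> [27, 13]
enqueue(1) -> [27, 13, 1]
dequeue() returns 27 -> [13, 1]
dequeue() returns 13 -> [1]
Final queue (front to back): [1]


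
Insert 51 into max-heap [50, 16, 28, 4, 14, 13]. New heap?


Append 51: [50, 16, 28, 4, 14, 13, 51]
Bubble up: swap idx 6(51) with idx 2(28); swap idx 2(51) with idx 0(50)
Result: [51, 16, 50, 4, 14, 13, 28]


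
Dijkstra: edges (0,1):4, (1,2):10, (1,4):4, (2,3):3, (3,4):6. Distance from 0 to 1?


Dijkstra from 0:
Distances: {0: 0, 1: 4, 2: 14, 3: 14, 4: 8}
Shortest distance to 1 = 4, path = [0, 1]


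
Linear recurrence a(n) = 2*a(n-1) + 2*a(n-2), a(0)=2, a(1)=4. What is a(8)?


Build bottom-up:
...a(6)=656, a(7)=1792, a(8)=2*1792+2*656=4896


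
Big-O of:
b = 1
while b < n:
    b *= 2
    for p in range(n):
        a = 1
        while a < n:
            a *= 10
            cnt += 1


Per nesting level: O(log n) * O(n) * O(log n) = O(n (log n)^2)
Complexity: O(n (log n)^2)


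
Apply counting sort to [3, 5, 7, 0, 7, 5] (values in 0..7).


Count array: [1, 0, 0, 1, 0, 2, 0, 2]
Reconstruct: [0, 3, 5, 5, 7, 7]


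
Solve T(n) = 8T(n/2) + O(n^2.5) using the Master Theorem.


a=8, b=2, c=2.5. log_2(8)=3 > c=2.5. Case 1: O(n^log_b(a)) = O(n^3)
Complexity: O(n^3)


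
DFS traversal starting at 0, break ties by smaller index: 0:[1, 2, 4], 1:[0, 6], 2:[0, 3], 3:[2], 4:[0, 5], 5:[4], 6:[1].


DFS stack-based: start with [0]
Visit order: [0, 1, 6, 2, 3, 4, 5]


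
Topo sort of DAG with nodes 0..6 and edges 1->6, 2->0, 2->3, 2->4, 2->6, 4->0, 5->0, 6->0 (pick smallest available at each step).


Kahn's algorithm, process smallest node first
Order: [1, 2, 3, 4, 5, 6, 0]


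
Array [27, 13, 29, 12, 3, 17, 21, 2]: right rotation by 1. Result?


Right rotate by 1: [2, 27, 13, 29, 12, 3, 17, 21]


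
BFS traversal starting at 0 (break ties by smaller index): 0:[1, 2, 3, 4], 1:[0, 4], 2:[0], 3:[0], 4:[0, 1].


BFS queue: start with [0]
Visit order: [0, 1, 2, 3, 4]


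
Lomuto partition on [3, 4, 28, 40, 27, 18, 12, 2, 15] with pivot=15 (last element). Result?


Elements <= 15 go left of pivot.
Result: [3, 4, 12, 2, 15, 18, 28, 40, 27], pivot at index 4


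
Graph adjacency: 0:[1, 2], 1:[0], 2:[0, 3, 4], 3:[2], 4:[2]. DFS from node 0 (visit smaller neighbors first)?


DFS stack-based: start with [0]
Visit order: [0, 1, 2, 3, 4]


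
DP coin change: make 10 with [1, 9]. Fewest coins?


dp[0]=0; dp[i]=1+min(dp[i-c] for c in coins)
...dp[5]=5, dp[6]=6, dp[7]=7, dp[8]=8, dp[9]=1, dp[10]=2
Minimum coins for 10 = 2


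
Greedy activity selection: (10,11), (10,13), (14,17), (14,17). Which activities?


Greedy: pick earliest-ending, then skip overlaps.
Selected (2 activities): [(10, 11), (14, 17)]


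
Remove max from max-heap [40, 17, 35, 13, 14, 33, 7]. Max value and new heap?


Max = 40
Replace root with last, heapify down
Resulting heap: [35, 17, 33, 13, 14, 7]


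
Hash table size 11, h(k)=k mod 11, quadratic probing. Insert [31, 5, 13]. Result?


Insertions: 31->slot 9; 5->slot 5; 13->slot 2
Table: [None, None, 13, None, None, 5, None, None, None, 31, None]


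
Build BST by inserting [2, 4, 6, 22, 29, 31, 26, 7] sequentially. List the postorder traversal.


Root = 2; build tree by BST insertion.
Postorder traversal: [7, 26, 31, 29, 22, 6, 4, 2]


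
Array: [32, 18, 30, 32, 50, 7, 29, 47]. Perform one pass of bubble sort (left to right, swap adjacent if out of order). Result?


After one pass: [18, 30, 32, 32, 7, 29, 47, 50]


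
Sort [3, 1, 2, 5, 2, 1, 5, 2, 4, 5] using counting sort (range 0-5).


Count array: [0, 2, 3, 1, 1, 3]
Reconstruct: [1, 1, 2, 2, 2, 3, 4, 5, 5, 5]


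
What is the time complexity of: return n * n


Analysis: constant-time operation, no loop
Complexity: O(1)


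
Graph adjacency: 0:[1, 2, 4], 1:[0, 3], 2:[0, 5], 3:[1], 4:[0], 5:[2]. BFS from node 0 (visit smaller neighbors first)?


BFS queue: start with [0]
Visit order: [0, 1, 2, 4, 3, 5]


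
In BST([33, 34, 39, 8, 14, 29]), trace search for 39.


BST root = 33
Search for 39: compare at each node
Path: [33, 34, 39]


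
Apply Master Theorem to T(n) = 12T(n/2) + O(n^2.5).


a=12, b=2, c=2.5. log_2(12)=3.585 > c=2.5. Case 1: O(n^log_b(a)) = O(n^3.585)
Complexity: O(n^3.585)


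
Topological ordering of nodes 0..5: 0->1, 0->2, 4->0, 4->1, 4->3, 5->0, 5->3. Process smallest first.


Kahn's algorithm, process smallest node first
Order: [4, 5, 0, 1, 2, 3]


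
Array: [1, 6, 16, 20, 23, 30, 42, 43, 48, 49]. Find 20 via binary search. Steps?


Search for 20:
[0,9] mid=4 arr[4]=23
[0,3] mid=1 arr[1]=6
[2,3] mid=2 arr[2]=16
[3,3] mid=3 arr[3]=20
Total: 4 comparisons


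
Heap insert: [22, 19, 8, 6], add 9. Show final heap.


Append 9: [22, 19, 8, 6, 9]
Bubble up: no swaps needed
Result: [22, 19, 8, 6, 9]


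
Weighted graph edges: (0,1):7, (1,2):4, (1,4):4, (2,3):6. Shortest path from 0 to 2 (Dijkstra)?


Dijkstra from 0:
Distances: {0: 0, 1: 7, 2: 11, 3: 17, 4: 11}
Shortest distance to 2 = 11, path = [0, 1, 2]


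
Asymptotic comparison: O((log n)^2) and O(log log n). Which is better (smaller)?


double-logarithmic grows slower than polylogarithmic
O(log log n) is asymptotically smaller; O((log n)^2) grows faster


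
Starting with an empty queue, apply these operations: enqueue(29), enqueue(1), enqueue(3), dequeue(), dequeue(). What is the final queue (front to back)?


enqueue(29) -> [29]
enqueue(1) -> [29, 1]
enqueue(3) -> [29, 1, 3]
dequeue() returns 29 -> [1, 3]
dequeue() returns 1 -> [3]
Final queue (front to back): [3]


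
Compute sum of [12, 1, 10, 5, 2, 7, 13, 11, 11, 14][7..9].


Prefix sums: [0, 12, 13, 23, 28, 30, 37, 50, 61, 72, 86]
Sum[7..9] = prefix[10] - prefix[7] = 86 - 50 = 36


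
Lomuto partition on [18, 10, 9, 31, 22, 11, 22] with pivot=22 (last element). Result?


Elements <= 22 go left of pivot.
Result: [18, 10, 9, 22, 11, 22, 31], pivot at index 5


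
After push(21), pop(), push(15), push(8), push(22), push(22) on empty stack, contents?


push(21) -> [21]
pop() returns 21 -> []
push(15) -> [15]
push(8) -> [15, 8]
push(22) -> [15, 8, 22]
push(22) -> [15, 8, 22, 22]
Final stack (bottom to top): [15, 8, 22, 22]


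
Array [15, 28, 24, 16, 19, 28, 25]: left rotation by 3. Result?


Left rotate by 3: [16, 19, 28, 25, 15, 28, 24]


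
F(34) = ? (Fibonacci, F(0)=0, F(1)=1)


F(n)=F(n-1)+F(n-2)
...F(32)=2178309, F(33)=3524578, F(34)=5702887


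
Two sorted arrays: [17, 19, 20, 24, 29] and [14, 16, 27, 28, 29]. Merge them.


Compare heads, take smaller each step.
Merged: [14, 16, 17, 19, 20, 24, 27, 28, 29, 29]


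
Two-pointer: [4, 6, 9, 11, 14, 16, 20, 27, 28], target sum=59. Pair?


Two pointers: lo=0, hi=8
No pair sums to 59


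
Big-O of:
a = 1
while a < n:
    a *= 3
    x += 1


Per nesting level: O(log n) = O(log n)
Complexity: O(log n)


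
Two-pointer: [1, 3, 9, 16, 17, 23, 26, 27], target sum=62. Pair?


Two pointers: lo=0, hi=7
No pair sums to 62


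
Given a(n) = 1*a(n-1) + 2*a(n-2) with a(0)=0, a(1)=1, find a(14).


Build bottom-up:
...a(12)=1365, a(13)=2731, a(14)=1*2731+2*1365=5461


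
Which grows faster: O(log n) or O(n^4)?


logarithmic grows slower than quartic
O(log n) is asymptotically smaller; O(n^4) grows faster


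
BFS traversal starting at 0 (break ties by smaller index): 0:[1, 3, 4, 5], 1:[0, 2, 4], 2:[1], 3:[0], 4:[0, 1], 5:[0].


BFS queue: start with [0]
Visit order: [0, 1, 3, 4, 5, 2]


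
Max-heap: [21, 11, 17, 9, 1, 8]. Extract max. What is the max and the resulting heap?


Max = 21
Replace root with last, heapify down
Resulting heap: [17, 11, 8, 9, 1]


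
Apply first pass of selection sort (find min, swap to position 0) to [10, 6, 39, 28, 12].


After one pass: [6, 10, 39, 28, 12]


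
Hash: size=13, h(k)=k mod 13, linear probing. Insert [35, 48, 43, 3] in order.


Insertions: 35->slot 9; 48->slot 10; 43->slot 4; 3->slot 3
Table: [None, None, None, 3, 43, None, None, None, None, 35, 48, None, None]


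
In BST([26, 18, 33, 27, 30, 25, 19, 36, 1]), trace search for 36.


BST root = 26
Search for 36: compare at each node
Path: [26, 33, 36]


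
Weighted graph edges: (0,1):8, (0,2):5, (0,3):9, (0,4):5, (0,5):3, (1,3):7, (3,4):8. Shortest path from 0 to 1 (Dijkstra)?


Dijkstra from 0:
Distances: {0: 0, 1: 8, 2: 5, 3: 9, 4: 5, 5: 3}
Shortest distance to 1 = 8, path = [0, 1]


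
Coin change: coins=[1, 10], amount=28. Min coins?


dp[0]=0; dp[i]=1+min(dp[i-c] for c in coins)
...dp[23]=5, dp[24]=6, dp[25]=7, dp[26]=8, dp[27]=9, dp[28]=10
Minimum coins for 28 = 10


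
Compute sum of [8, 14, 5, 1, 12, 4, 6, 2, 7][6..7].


Prefix sums: [0, 8, 22, 27, 28, 40, 44, 50, 52, 59]
Sum[6..7] = prefix[8] - prefix[6] = 52 - 44 = 8


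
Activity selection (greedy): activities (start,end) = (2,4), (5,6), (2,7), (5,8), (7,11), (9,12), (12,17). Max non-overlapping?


Greedy: pick earliest-ending, then skip overlaps.
Selected (4 activities): [(2, 4), (5, 6), (7, 11), (12, 17)]


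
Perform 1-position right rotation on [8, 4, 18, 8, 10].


Right rotate by 1: [10, 8, 4, 18, 8]


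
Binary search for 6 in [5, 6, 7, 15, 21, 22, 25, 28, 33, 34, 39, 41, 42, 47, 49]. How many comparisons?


Search for 6:
[0,14] mid=7 arr[7]=28
[0,6] mid=3 arr[3]=15
[0,2] mid=1 arr[1]=6
Total: 3 comparisons


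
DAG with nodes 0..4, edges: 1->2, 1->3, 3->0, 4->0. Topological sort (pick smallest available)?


Kahn's algorithm, process smallest node first
Order: [1, 2, 3, 4, 0]


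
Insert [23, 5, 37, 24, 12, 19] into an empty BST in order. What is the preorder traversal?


Root = 23; build tree by BST insertion.
Preorder traversal: [23, 5, 12, 19, 37, 24]


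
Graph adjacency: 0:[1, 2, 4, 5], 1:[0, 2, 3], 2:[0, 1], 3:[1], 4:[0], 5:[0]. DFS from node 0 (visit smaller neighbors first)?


DFS stack-based: start with [0]
Visit order: [0, 1, 2, 3, 4, 5]


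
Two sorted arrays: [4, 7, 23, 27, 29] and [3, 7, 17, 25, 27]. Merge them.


Compare heads, take smaller each step.
Merged: [3, 4, 7, 7, 17, 23, 25, 27, 27, 29]


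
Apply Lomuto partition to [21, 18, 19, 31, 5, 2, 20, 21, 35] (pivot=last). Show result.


Elements <= 35 go left of pivot.
Result: [21, 18, 19, 31, 5, 2, 20, 21, 35], pivot at index 8


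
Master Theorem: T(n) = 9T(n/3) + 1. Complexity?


a=9, b=3, c=0. log_3(9)=2 > c=0. Case 1: O(n^log_b(a)) = O(n^2)
Complexity: O(n^2)


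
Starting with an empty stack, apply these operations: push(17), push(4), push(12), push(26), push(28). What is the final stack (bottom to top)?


push(17) -> [17]
push(4) -> [17, 4]
push(12) -> [17, 4, 12]
push(26) -> [17, 4, 12, 26]
push(28) -> [17, 4, 12, 26, 28]
Final stack (bottom to top): [17, 4, 12, 26, 28]


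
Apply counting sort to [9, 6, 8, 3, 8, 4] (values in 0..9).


Count array: [0, 0, 0, 1, 1, 0, 1, 0, 2, 1]
Reconstruct: [3, 4, 6, 8, 8, 9]


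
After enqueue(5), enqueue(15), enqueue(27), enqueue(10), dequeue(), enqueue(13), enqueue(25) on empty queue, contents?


enqueue(5) -> [5]
enqueue(15) -> [5, 15]
enqueue(27) -> [5, 15, 27]
enqueue(10) -> [5, 15, 27, 10]
dequeue() returns 5 -> [15, 27, 10]
enqueue(13) -> [15, 27, 10, 13]
enqueue(25) -> [15, 27, 10, 13, 25]
Final queue (front to back): [15, 27, 10, 13, 25]


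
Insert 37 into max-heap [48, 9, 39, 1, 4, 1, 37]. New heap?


Append 37: [48, 9, 39, 1, 4, 1, 37, 37]
Bubble up: swap idx 7(37) with idx 3(1); swap idx 3(37) with idx 1(9)
Result: [48, 37, 39, 9, 4, 1, 37, 1]


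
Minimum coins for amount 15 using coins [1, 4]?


dp[0]=0; dp[i]=1+min(dp[i-c] for c in coins)
...dp[10]=4, dp[11]=5, dp[12]=3, dp[13]=4, dp[14]=5, dp[15]=6
Minimum coins for 15 = 6


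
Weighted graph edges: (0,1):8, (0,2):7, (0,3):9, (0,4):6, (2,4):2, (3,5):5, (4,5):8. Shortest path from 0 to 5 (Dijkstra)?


Dijkstra from 0:
Distances: {0: 0, 1: 8, 2: 7, 3: 9, 4: 6, 5: 14}
Shortest distance to 5 = 14, path = [0, 4, 5]


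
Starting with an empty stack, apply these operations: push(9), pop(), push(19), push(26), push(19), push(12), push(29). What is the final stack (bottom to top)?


push(9) -> [9]
pop() returns 9 -> []
push(19) -> [19]
push(26) -> [19, 26]
push(19) -> [19, 26, 19]
push(12) -> [19, 26, 19, 12]
push(29) -> [19, 26, 19, 12, 29]
Final stack (bottom to top): [19, 26, 19, 12, 29]


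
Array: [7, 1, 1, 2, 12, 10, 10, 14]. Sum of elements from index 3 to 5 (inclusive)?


Prefix sums: [0, 7, 8, 9, 11, 23, 33, 43, 57]
Sum[3..5] = prefix[6] - prefix[3] = 33 - 9 = 24


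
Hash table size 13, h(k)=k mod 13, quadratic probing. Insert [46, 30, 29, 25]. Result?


Insertions: 46->slot 7; 30->slot 4; 29->slot 3; 25->slot 12
Table: [None, None, None, 29, 30, None, None, 46, None, None, None, None, 25]


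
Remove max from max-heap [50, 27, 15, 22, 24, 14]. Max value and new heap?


Max = 50
Replace root with last, heapify down
Resulting heap: [27, 24, 15, 22, 14]


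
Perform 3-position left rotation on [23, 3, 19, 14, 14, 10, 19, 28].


Left rotate by 3: [14, 14, 10, 19, 28, 23, 3, 19]


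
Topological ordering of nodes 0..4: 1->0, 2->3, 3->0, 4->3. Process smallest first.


Kahn's algorithm, process smallest node first
Order: [1, 2, 4, 3, 0]


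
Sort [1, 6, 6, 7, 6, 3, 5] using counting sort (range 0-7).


Count array: [0, 1, 0, 1, 0, 1, 3, 1]
Reconstruct: [1, 3, 5, 6, 6, 6, 7]


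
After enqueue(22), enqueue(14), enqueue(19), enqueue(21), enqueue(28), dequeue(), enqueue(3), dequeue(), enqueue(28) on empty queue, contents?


enqueue(22) -> [22]
enqueue(14) -> [22, 14]
enqueue(19) -> [22, 14, 19]
enqueue(21) -> [22, 14, 19, 21]
enqueue(28) -> [22, 14, 19, 21, 28]
dequeue() returns 22 -> [14, 19, 21, 28]
enqueue(3) -> [14, 19, 21, 28, 3]
dequeue() returns 14 -> [19, 21, 28, 3]
enqueue(28) -> [19, 21, 28, 3, 28]
Final queue (front to back): [19, 21, 28, 3, 28]


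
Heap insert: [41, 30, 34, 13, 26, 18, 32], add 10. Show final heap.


Append 10: [41, 30, 34, 13, 26, 18, 32, 10]
Bubble up: no swaps needed
Result: [41, 30, 34, 13, 26, 18, 32, 10]


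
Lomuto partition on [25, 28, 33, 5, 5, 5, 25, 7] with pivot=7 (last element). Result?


Elements <= 7 go left of pivot.
Result: [5, 5, 5, 7, 28, 33, 25, 25], pivot at index 3


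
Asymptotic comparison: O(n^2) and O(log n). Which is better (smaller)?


logarithmic grows slower than quadratic
O(log n) is asymptotically smaller; O(n^2) grows faster


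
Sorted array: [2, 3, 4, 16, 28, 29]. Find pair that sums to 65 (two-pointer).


Two pointers: lo=0, hi=5
No pair sums to 65


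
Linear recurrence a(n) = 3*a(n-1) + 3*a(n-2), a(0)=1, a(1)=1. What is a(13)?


Build bottom-up:
...a(11)=909306, a(12)=3447441, a(13)=3*3447441+3*909306=13070241


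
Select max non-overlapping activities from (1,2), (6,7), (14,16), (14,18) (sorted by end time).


Greedy: pick earliest-ending, then skip overlaps.
Selected (3 activities): [(1, 2), (6, 7), (14, 16)]


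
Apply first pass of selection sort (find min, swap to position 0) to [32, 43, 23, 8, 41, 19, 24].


After one pass: [8, 43, 23, 32, 41, 19, 24]


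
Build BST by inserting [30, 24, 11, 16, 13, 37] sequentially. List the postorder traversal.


Root = 30; build tree by BST insertion.
Postorder traversal: [13, 16, 11, 24, 37, 30]


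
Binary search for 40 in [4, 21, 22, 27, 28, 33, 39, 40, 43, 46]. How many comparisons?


Search for 40:
[0,9] mid=4 arr[4]=28
[5,9] mid=7 arr[7]=40
Total: 2 comparisons


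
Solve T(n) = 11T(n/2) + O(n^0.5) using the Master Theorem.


a=11, b=2, c=0.5. log_2(11)=3.459 > c=0.5. Case 1: O(n^log_b(a)) = O(n^3.459)
Complexity: O(n^3.459)


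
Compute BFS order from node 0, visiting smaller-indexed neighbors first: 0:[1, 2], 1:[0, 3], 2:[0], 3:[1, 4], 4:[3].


BFS queue: start with [0]
Visit order: [0, 1, 2, 3, 4]


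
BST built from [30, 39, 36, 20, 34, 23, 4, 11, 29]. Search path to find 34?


BST root = 30
Search for 34: compare at each node
Path: [30, 39, 36, 34]


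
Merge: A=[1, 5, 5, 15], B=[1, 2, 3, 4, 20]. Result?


Compare heads, take smaller each step.
Merged: [1, 1, 2, 3, 4, 5, 5, 15, 20]


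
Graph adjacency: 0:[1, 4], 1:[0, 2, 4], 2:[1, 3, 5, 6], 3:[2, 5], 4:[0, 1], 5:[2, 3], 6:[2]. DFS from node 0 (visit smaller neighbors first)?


DFS stack-based: start with [0]
Visit order: [0, 1, 2, 3, 5, 6, 4]


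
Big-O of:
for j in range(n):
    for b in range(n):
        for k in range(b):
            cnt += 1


Per nesting level: O(n) * O(n) * O(n) [triangular over b] = O(n^3)
Complexity: O(n^3)


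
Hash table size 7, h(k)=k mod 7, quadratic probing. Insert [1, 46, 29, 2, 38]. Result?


Insertions: 1->slot 1; 46->slot 4; 29->slot 2; 2->slot 3; 38->slot 0
Table: [38, 1, 29, 2, 46, None, None]


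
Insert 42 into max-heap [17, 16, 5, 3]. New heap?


Append 42: [17, 16, 5, 3, 42]
Bubble up: swap idx 4(42) with idx 1(16); swap idx 1(42) with idx 0(17)
Result: [42, 17, 5, 3, 16]


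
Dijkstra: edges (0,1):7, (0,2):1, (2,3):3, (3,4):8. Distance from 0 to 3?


Dijkstra from 0:
Distances: {0: 0, 1: 7, 2: 1, 3: 4, 4: 12}
Shortest distance to 3 = 4, path = [0, 2, 3]


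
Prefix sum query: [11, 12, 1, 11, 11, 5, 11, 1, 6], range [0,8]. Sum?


Prefix sums: [0, 11, 23, 24, 35, 46, 51, 62, 63, 69]
Sum[0..8] = prefix[9] - prefix[0] = 69 - 0 = 69


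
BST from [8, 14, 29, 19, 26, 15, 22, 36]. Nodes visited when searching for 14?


BST root = 8
Search for 14: compare at each node
Path: [8, 14]


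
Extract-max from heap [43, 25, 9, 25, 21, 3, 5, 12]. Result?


Max = 43
Replace root with last, heapify down
Resulting heap: [25, 25, 9, 12, 21, 3, 5]


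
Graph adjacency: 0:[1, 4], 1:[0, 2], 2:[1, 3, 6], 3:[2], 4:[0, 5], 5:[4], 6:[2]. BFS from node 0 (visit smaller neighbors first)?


BFS queue: start with [0]
Visit order: [0, 1, 4, 2, 5, 3, 6]


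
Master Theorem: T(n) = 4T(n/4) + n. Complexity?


a=4, b=4, c=1. log_4(4)=1 = c=1. Case 2: O(n^c log n) = O(n log n)
Complexity: O(n log n)


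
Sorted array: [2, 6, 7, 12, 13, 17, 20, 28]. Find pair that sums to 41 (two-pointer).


Two pointers: lo=0, hi=7
Found pair: (13, 28) summing to 41


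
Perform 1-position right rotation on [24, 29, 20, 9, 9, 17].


Right rotate by 1: [17, 24, 29, 20, 9, 9]


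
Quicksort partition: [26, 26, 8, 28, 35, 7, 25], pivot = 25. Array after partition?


Elements <= 25 go left of pivot.
Result: [8, 7, 25, 28, 35, 26, 26], pivot at index 2


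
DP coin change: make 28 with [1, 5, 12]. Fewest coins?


dp[0]=0; dp[i]=1+min(dp[i-c] for c in coins)
...dp[23]=4, dp[24]=2, dp[25]=3, dp[26]=4, dp[27]=4, dp[28]=5
Minimum coins for 28 = 5


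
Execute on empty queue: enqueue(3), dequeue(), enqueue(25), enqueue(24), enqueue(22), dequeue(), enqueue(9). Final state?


enqueue(3) -> [3]
dequeue() returns 3 -> []
enqueue(25) -> [25]
enqueue(24) -> [25, 24]
enqueue(22) -> [25, 24, 22]
dequeue() returns 25 -> [24, 22]
enqueue(9) -> [24, 22, 9]
Final queue (front to back): [24, 22, 9]


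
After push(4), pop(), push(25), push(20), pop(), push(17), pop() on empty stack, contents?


push(4) -> [4]
pop() returns 4 -> []
push(25) -> [25]
push(20) -> [25, 20]
pop() returns 20 -> [25]
push(17) -> [25, 17]
pop() returns 17 -> [25]
Final stack (bottom to top): [25]


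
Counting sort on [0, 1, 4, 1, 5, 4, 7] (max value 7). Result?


Count array: [1, 2, 0, 0, 2, 1, 0, 1]
Reconstruct: [0, 1, 1, 4, 4, 5, 7]


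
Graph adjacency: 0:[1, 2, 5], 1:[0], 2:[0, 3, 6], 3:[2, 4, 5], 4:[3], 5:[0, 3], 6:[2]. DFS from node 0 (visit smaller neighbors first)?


DFS stack-based: start with [0]
Visit order: [0, 1, 2, 3, 4, 5, 6]


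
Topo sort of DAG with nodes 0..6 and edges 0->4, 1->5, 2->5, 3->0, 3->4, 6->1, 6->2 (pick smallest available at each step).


Kahn's algorithm, process smallest node first
Order: [3, 0, 4, 6, 1, 2, 5]


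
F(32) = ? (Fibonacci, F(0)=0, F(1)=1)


F(n)=F(n-1)+F(n-2)
...F(30)=832040, F(31)=1346269, F(32)=2178309


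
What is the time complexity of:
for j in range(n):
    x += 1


Per nesting level: O(n) = O(n)
Complexity: O(n)


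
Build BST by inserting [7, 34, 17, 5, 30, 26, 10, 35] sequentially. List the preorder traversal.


Root = 7; build tree by BST insertion.
Preorder traversal: [7, 5, 34, 17, 10, 30, 26, 35]


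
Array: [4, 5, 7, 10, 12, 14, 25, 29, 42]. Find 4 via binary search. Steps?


Search for 4:
[0,8] mid=4 arr[4]=12
[0,3] mid=1 arr[1]=5
[0,0] mid=0 arr[0]=4
Total: 3 comparisons


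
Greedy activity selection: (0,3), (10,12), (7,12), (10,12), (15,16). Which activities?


Greedy: pick earliest-ending, then skip overlaps.
Selected (3 activities): [(0, 3), (10, 12), (15, 16)]


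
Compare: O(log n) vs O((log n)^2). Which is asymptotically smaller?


logarithmic grows slower than polylogarithmic
O(log n) is asymptotically smaller; O((log n)^2) grows faster


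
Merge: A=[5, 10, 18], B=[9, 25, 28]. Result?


Compare heads, take smaller each step.
Merged: [5, 9, 10, 18, 25, 28]


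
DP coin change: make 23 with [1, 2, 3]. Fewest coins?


dp[0]=0; dp[i]=1+min(dp[i-c] for c in coins)
...dp[18]=6, dp[19]=7, dp[20]=7, dp[21]=7, dp[22]=8, dp[23]=8
Minimum coins for 23 = 8


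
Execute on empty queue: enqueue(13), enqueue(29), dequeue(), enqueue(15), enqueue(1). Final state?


enqueue(13) -> [13]
enqueue(29) -> [13, 29]
dequeue() returns 13 -> [29]
enqueue(15) -> [29, 15]
enqueue(1) -> [29, 15, 1]
Final queue (front to back): [29, 15, 1]


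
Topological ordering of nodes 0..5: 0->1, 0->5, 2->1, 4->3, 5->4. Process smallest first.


Kahn's algorithm, process smallest node first
Order: [0, 2, 1, 5, 4, 3]


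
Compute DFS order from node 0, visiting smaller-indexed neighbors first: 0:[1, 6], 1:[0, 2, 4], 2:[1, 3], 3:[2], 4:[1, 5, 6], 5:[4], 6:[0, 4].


DFS stack-based: start with [0]
Visit order: [0, 1, 2, 3, 4, 5, 6]


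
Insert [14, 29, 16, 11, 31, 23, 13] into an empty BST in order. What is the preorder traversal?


Root = 14; build tree by BST insertion.
Preorder traversal: [14, 11, 13, 29, 16, 23, 31]


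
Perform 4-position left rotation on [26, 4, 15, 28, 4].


Left rotate by 4: [4, 26, 4, 15, 28]


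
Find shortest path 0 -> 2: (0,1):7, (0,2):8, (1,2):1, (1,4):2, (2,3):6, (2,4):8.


Dijkstra from 0:
Distances: {0: 0, 1: 7, 2: 8, 3: 14, 4: 9}
Shortest distance to 2 = 8, path = [0, 2]


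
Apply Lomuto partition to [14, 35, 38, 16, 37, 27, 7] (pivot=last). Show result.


Elements <= 7 go left of pivot.
Result: [7, 35, 38, 16, 37, 27, 14], pivot at index 0


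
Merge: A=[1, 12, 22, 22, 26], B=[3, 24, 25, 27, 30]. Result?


Compare heads, take smaller each step.
Merged: [1, 3, 12, 22, 22, 24, 25, 26, 27, 30]


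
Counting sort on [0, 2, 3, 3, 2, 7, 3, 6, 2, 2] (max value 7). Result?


Count array: [1, 0, 4, 3, 0, 0, 1, 1]
Reconstruct: [0, 2, 2, 2, 2, 3, 3, 3, 6, 7]


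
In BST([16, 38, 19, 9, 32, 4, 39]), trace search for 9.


BST root = 16
Search for 9: compare at each node
Path: [16, 9]


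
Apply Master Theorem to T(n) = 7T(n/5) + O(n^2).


a=7, b=5, c=2. log_5(7)=1.209 < c=2. Case 3: O(n^c) = O(n^2)
Complexity: O(n^2)


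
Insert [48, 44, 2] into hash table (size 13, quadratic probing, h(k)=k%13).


Insertions: 48->slot 9; 44->slot 5; 2->slot 2
Table: [None, None, 2, None, None, 44, None, None, None, 48, None, None, None]


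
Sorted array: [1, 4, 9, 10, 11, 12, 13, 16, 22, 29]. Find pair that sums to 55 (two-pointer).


Two pointers: lo=0, hi=9
No pair sums to 55


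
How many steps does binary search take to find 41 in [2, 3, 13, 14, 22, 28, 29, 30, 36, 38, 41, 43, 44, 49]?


Search for 41:
[0,13] mid=6 arr[6]=29
[7,13] mid=10 arr[10]=41
Total: 2 comparisons


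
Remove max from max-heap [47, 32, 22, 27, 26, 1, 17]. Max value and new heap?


Max = 47
Replace root with last, heapify down
Resulting heap: [32, 27, 22, 17, 26, 1]


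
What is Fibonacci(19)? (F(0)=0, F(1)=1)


F(n)=F(n-1)+F(n-2)
...F(17)=1597, F(18)=2584, F(19)=4181


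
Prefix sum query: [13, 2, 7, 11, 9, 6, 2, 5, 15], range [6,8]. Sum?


Prefix sums: [0, 13, 15, 22, 33, 42, 48, 50, 55, 70]
Sum[6..8] = prefix[9] - prefix[6] = 70 - 48 = 22


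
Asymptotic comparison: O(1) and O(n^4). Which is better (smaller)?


constant grows slower than quartic
O(1) is asymptotically smaller; O(n^4) grows faster


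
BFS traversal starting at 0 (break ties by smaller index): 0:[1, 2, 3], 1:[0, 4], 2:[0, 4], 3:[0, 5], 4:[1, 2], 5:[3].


BFS queue: start with [0]
Visit order: [0, 1, 2, 3, 4, 5]


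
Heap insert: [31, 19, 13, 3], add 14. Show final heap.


Append 14: [31, 19, 13, 3, 14]
Bubble up: no swaps needed
Result: [31, 19, 13, 3, 14]


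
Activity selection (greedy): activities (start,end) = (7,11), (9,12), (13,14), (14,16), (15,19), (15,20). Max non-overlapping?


Greedy: pick earliest-ending, then skip overlaps.
Selected (3 activities): [(7, 11), (13, 14), (14, 16)]


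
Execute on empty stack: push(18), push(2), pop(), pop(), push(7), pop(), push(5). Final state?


push(18) -> [18]
push(2) -> [18, 2]
pop() returns 2 -> [18]
pop() returns 18 -> []
push(7) -> [7]
pop() returns 7 -> []
push(5) -> [5]
Final stack (bottom to top): [5]


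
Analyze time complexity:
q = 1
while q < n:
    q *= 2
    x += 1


Per nesting level: O(log n) = O(log n)
Complexity: O(log n)


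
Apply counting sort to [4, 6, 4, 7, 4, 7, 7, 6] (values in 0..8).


Count array: [0, 0, 0, 0, 3, 0, 2, 3, 0]
Reconstruct: [4, 4, 4, 6, 6, 7, 7, 7]


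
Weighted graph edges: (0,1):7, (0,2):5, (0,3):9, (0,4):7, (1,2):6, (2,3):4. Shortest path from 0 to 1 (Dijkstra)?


Dijkstra from 0:
Distances: {0: 0, 1: 7, 2: 5, 3: 9, 4: 7}
Shortest distance to 1 = 7, path = [0, 1]


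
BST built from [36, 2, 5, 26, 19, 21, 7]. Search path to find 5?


BST root = 36
Search for 5: compare at each node
Path: [36, 2, 5]


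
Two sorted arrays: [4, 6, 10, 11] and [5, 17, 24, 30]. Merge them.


Compare heads, take smaller each step.
Merged: [4, 5, 6, 10, 11, 17, 24, 30]


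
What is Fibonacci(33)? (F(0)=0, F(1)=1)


F(n)=F(n-1)+F(n-2)
...F(31)=1346269, F(32)=2178309, F(33)=3524578


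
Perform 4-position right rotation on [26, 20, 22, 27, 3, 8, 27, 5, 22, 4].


Right rotate by 4: [27, 5, 22, 4, 26, 20, 22, 27, 3, 8]


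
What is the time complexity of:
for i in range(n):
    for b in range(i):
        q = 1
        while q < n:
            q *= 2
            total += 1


Per nesting level: O(n) * O(n) [triangular over i] * O(log n) = O(n^2 log n)
Complexity: O(n^2 log n)


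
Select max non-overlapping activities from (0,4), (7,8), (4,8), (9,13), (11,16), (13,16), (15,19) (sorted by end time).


Greedy: pick earliest-ending, then skip overlaps.
Selected (4 activities): [(0, 4), (7, 8), (9, 13), (13, 16)]


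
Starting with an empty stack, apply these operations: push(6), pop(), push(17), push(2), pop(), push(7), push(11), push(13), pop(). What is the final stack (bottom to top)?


push(6) -> [6]
pop() returns 6 -> []
push(17) -> [17]
push(2) -> [17, 2]
pop() returns 2 -> [17]
push(7) -> [17, 7]
push(11) -> [17, 7, 11]
push(13) -> [17, 7, 11, 13]
pop() returns 13 -> [17, 7, 11]
Final stack (bottom to top): [17, 7, 11]
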